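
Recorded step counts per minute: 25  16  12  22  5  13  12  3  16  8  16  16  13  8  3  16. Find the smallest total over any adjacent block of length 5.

49

Window sums for each of the 12 positions:
25 16 12 22 5 → sum 80
16 12 22 5 13 → sum 68
12 22 5 13 12 → sum 64
22 5 13 12 3 → sum 55
5 13 12 3 16 → sum 49
13 12 3 16 8 → sum 52
12 3 16 8 16 → sum 55
3 16 8 16 16 → sum 59
16 8 16 16 13 → sum 69
8 16 16 13 8 → sum 61
16 16 13 8 3 → sum 56
16 13 8 3 16 → sum 56
Smallest of these is 49.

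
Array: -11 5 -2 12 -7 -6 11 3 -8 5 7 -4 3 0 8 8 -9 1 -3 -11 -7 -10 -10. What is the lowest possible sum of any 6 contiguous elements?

-40

Window sums for each of the 18 positions:
[-11, 5, -2, 12, -7, -6] → sum -9
[5, -2, 12, -7, -6, 11] → sum 13
[-2, 12, -7, -6, 11, 3] → sum 11
[12, -7, -6, 11, 3, -8] → sum 5
[-7, -6, 11, 3, -8, 5] → sum -2
[-6, 11, 3, -8, 5, 7] → sum 12
[11, 3, -8, 5, 7, -4] → sum 14
[3, -8, 5, 7, -4, 3] → sum 6
[-8, 5, 7, -4, 3, 0] → sum 3
[5, 7, -4, 3, 0, 8] → sum 19
[7, -4, 3, 0, 8, 8] → sum 22
[-4, 3, 0, 8, 8, -9] → sum 6
[3, 0, 8, 8, -9, 1] → sum 11
[0, 8, 8, -9, 1, -3] → sum 5
[8, 8, -9, 1, -3, -11] → sum -6
[8, -9, 1, -3, -11, -7] → sum -21
[-9, 1, -3, -11, -7, -10] → sum -39
[1, -3, -11, -7, -10, -10] → sum -40
Lowest of these is -40.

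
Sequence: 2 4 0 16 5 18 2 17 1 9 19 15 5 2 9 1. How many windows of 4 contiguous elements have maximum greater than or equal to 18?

[2, 4, 0, 16] → max 16
[4, 0, 16, 5] → max 16
[0, 16, 5, 18] → max 18  ≥ 18 ✓
[16, 5, 18, 2] → max 18  ≥ 18 ✓
[5, 18, 2, 17] → max 18  ≥ 18 ✓
[18, 2, 17, 1] → max 18  ≥ 18 ✓
[2, 17, 1, 9] → max 17
[17, 1, 9, 19] → max 19  ≥ 18 ✓
[1, 9, 19, 15] → max 19  ≥ 18 ✓
[9, 19, 15, 5] → max 19  ≥ 18 ✓
[19, 15, 5, 2] → max 19  ≥ 18 ✓
[15, 5, 2, 9] → max 15
[5, 2, 9, 1] → max 9
8 windows satisfy the condition.

8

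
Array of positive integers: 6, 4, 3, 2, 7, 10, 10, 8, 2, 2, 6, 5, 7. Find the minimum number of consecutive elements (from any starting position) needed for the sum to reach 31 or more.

add 6: running sum 6 < 31
add 4: running sum 10 < 31
add 3: running sum 13 < 31
add 2: running sum 15 < 31
add 7: running sum 22 < 31
add 10: shortest ending here [6, 4, 3, 2, 7, 10] sum 32, len 6
add 10: shortest ending here [3, 2, 7, 10, 10] sum 32, len 5
add 8: shortest ending here [7, 10, 10, 8] sum 35, len 4
add 2: shortest ending here [7, 10, 10, 8, 2] sum 37, len 5
add 2: shortest ending here [10, 10, 8, 2, 2] sum 32, len 5
add 6: shortest ending here [10, 10, 8, 2, 2, 6] sum 38, len 6
add 5: shortest ending here [10, 8, 2, 2, 6, 5] sum 33, len 6
add 7: shortest ending here [10, 8, 2, 2, 6, 5, 7] sum 40, len 7
Shortest qualifying length: 4.

4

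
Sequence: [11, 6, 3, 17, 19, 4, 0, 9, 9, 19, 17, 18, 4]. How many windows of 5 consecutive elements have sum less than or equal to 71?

8

(11, 6, 3, 17, 19) → sum 56  ≤ 71 ✓
(6, 3, 17, 19, 4) → sum 49  ≤ 71 ✓
(3, 17, 19, 4, 0) → sum 43  ≤ 71 ✓
(17, 19, 4, 0, 9) → sum 49  ≤ 71 ✓
(19, 4, 0, 9, 9) → sum 41  ≤ 71 ✓
(4, 0, 9, 9, 19) → sum 41  ≤ 71 ✓
(0, 9, 9, 19, 17) → sum 54  ≤ 71 ✓
(9, 9, 19, 17, 18) → sum 72
(9, 19, 17, 18, 4) → sum 67  ≤ 71 ✓
8 windows satisfy the condition.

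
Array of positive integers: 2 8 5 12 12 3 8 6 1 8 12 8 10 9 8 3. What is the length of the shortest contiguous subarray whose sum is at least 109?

add 2: running sum 2 < 109
add 8: running sum 10 < 109
add 5: running sum 15 < 109
add 12: running sum 27 < 109
add 12: running sum 39 < 109
add 3: running sum 42 < 109
add 8: running sum 50 < 109
add 6: running sum 56 < 109
add 1: running sum 57 < 109
add 8: running sum 65 < 109
add 12: running sum 77 < 109
add 8: running sum 85 < 109
add 10: running sum 95 < 109
add 9: running sum 104 < 109
end 14: [8, 5, 12, 12, 3, 8, 6, 1, 8, 12, 8, 10, 9, 8] sum 110, len 14
end 15: [8, 5, 12, 12, 3, 8, 6, 1, 8, 12, 8, 10, 9, 8, 3] sum 113, len 15
Shortest qualifying length: 14.

14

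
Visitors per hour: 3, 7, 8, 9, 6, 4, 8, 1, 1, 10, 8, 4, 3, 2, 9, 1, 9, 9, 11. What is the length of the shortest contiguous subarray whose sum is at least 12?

add 3: running sum 3 < 12
add 7: running sum 10 < 12
end 2: [7, 8] sum 15, len 2
end 3: [8, 9] sum 17, len 2
end 4: [9, 6] sum 15, len 2
end 5: [9, 6, 4] sum 19, len 3
end 6: [4, 8] sum 12, len 2
end 7: [4, 8, 1] sum 13, len 3
end 8: [4, 8, 1, 1] sum 14, len 4
end 9: [1, 1, 10] sum 12, len 3
end 10: [10, 8] sum 18, len 2
end 11: [8, 4] sum 12, len 2
end 12: [8, 4, 3] sum 15, len 3
end 13: [8, 4, 3, 2] sum 17, len 4
end 14: [3, 2, 9] sum 14, len 3
end 15: [2, 9, 1] sum 12, len 3
end 16: [9, 1, 9] sum 19, len 3
end 17: [9, 9] sum 18, len 2
end 18: [9, 11] sum 20, len 2
Shortest qualifying length: 2.

2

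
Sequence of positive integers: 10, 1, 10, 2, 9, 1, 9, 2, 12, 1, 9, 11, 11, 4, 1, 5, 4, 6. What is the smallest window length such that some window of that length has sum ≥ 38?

5

add 10: running sum 10 < 38
add 1: running sum 11 < 38
add 10: running sum 21 < 38
add 2: running sum 23 < 38
add 9: running sum 32 < 38
add 1: running sum 33 < 38
end 6: [10, 1, 10, 2, 9, 1, 9] sum 42, len 7
end 7: [10, 1, 10, 2, 9, 1, 9, 2] sum 44, len 8
end 8: [10, 2, 9, 1, 9, 2, 12] sum 45, len 7
end 9: [10, 2, 9, 1, 9, 2, 12, 1] sum 46, len 8
end 10: [9, 1, 9, 2, 12, 1, 9] sum 43, len 7
end 11: [9, 2, 12, 1, 9, 11] sum 44, len 6
end 12: [12, 1, 9, 11, 11] sum 44, len 5
end 13: [12, 1, 9, 11, 11, 4] sum 48, len 6
end 14: [12, 1, 9, 11, 11, 4, 1] sum 49, len 7
end 15: [9, 11, 11, 4, 1, 5] sum 41, len 6
end 16: [9, 11, 11, 4, 1, 5, 4] sum 45, len 7
end 17: [11, 11, 4, 1, 5, 4, 6] sum 42, len 7
Shortest qualifying length: 5.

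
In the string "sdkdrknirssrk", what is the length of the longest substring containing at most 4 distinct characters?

add s: window [s] (1 distinct), len 1
add d: window [s, d] (2 distinct), len 2
add k: window [s, d, k] (3 distinct), len 3
add d: window [s, d, k, d] (3 distinct), len 4
add r: window [s, d, k, d, r] (4 distinct), len 5
add k: window [s, d, k, d, r, k] (4 distinct), len 6
add n: window [d, k, d, r, k, n] (4 distinct), len 6
add i: window [r, k, n, i] (4 distinct), len 4
add r: window [r, k, n, i, r] (4 distinct), len 5
add s: window [n, i, r, s] (4 distinct), len 4
add s: window [n, i, r, s, s] (4 distinct), len 5
add r: window [n, i, r, s, s, r] (4 distinct), len 6
add k: window [i, r, s, s, r, k] (4 distinct), len 6
Longest length with ≤4 distinct: 6.

6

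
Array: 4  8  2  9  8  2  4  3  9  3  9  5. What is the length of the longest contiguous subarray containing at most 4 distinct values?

7

[4] 1 distinct, len 1
[4, 8] 2 distinct, len 2
[4, 8, 2] 3 distinct, len 3
[4, 8, 2, 9] 4 distinct, len 4
[4, 8, 2, 9, 8] 4 distinct, len 5
[4, 8, 2, 9, 8, 2] 4 distinct, len 6
[4, 8, 2, 9, 8, 2, 4] 4 distinct, len 7
[8, 2, 4, 3] 4 distinct, len 4
[2, 4, 3, 9] 4 distinct, len 4
[2, 4, 3, 9, 3] 4 distinct, len 5
[2, 4, 3, 9, 3, 9] 4 distinct, len 6
[4, 3, 9, 3, 9, 5] 4 distinct, len 6
Longest length with ≤4 distinct: 7.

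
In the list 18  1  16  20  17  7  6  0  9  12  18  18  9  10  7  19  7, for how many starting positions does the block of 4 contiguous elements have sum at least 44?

18 1 16 20 → sum 55  ≥ 44 ✓
1 16 20 17 → sum 54  ≥ 44 ✓
16 20 17 7 → sum 60  ≥ 44 ✓
20 17 7 6 → sum 50  ≥ 44 ✓
17 7 6 0 → sum 30
7 6 0 9 → sum 22
6 0 9 12 → sum 27
0 9 12 18 → sum 39
9 12 18 18 → sum 57  ≥ 44 ✓
12 18 18 9 → sum 57  ≥ 44 ✓
18 18 9 10 → sum 55  ≥ 44 ✓
18 9 10 7 → sum 44  ≥ 44 ✓
9 10 7 19 → sum 45  ≥ 44 ✓
10 7 19 7 → sum 43
9 windows satisfy the condition.

9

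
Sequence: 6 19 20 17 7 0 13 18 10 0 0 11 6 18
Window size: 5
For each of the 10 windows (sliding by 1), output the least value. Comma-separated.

6, 0, 0, 0, 0, 0, 0, 0, 0, 0

6 19 20 17 7 → min 6
19 20 17 7 0 → min 0
20 17 7 0 13 → min 0
17 7 0 13 18 → min 0
7 0 13 18 10 → min 0
0 13 18 10 0 → min 0
13 18 10 0 0 → min 0
18 10 0 0 11 → min 0
10 0 0 11 6 → min 0
0 0 11 6 18 → min 0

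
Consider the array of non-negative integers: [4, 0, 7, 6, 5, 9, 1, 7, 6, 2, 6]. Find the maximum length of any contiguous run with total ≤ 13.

Extend to the right; shrink from the left whenever the sum exceeds 13:
[4] sum 4 len 1
[4, 0] sum 4 len 2
[4, 0, 7] sum 11 len 3
[0, 7, 6] sum 13 len 3
[6, 5] sum 11 len 2
[9] sum 9 len 1
[9, 1] sum 10 len 2
[1, 7] sum 8 len 2
[7, 6] sum 13 len 2
[6, 2] sum 8 len 2
[2, 6] sum 8 len 2
Longest length seen: 3.

3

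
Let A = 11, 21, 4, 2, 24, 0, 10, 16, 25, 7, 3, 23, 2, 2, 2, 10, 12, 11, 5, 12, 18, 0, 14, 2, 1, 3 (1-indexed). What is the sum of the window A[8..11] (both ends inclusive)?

Elements at indices 8..11: 16, 25, 7, 3
sum(16, 25, 7, 3) = 51

51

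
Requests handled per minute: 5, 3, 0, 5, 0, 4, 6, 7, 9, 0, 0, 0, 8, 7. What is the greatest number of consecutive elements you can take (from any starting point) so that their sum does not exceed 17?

Extend to the right; shrink from the left whenever the sum exceeds 17:
add 5: [5] sum 5, len 1
add 3: [5, 3] sum 8, len 2
add 0: [5, 3, 0] sum 8, len 3
add 5: [5, 3, 0, 5] sum 13, len 4
add 0: [5, 3, 0, 5, 0] sum 13, len 5
add 4: [5, 3, 0, 5, 0, 4] sum 17, len 6
add 6: [0, 5, 0, 4, 6] sum 15, len 5
add 7: [0, 4, 6, 7] sum 17, len 4
add 9: [7, 9] sum 16, len 2
add 0: [7, 9, 0] sum 16, len 3
add 0: [7, 9, 0, 0] sum 16, len 4
add 0: [7, 9, 0, 0, 0] sum 16, len 5
add 8: [9, 0, 0, 0, 8] sum 17, len 5
add 7: [0, 0, 0, 8, 7] sum 15, len 5
Longest length seen: 6.

6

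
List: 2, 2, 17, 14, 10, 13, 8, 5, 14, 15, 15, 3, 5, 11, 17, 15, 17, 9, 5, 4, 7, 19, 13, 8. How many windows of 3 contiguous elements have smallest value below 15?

21

[2, 2, 17] → min 2  < 15 ✓
[2, 17, 14] → min 2  < 15 ✓
[17, 14, 10] → min 10  < 15 ✓
[14, 10, 13] → min 10  < 15 ✓
[10, 13, 8] → min 8  < 15 ✓
[13, 8, 5] → min 5  < 15 ✓
[8, 5, 14] → min 5  < 15 ✓
[5, 14, 15] → min 5  < 15 ✓
[14, 15, 15] → min 14  < 15 ✓
[15, 15, 3] → min 3  < 15 ✓
[15, 3, 5] → min 3  < 15 ✓
[3, 5, 11] → min 3  < 15 ✓
[5, 11, 17] → min 5  < 15 ✓
[11, 17, 15] → min 11  < 15 ✓
[17, 15, 17] → min 15
[15, 17, 9] → min 9  < 15 ✓
[17, 9, 5] → min 5  < 15 ✓
[9, 5, 4] → min 4  < 15 ✓
[5, 4, 7] → min 4  < 15 ✓
[4, 7, 19] → min 4  < 15 ✓
[7, 19, 13] → min 7  < 15 ✓
[19, 13, 8] → min 8  < 15 ✓
21 windows satisfy the condition.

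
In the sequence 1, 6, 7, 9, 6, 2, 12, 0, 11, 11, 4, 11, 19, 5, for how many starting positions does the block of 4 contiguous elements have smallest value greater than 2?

4

1 6 7 9 → min 1
6 7 9 6 → min 6  > 2 ✓
7 9 6 2 → min 2
9 6 2 12 → min 2
6 2 12 0 → min 0
2 12 0 11 → min 0
12 0 11 11 → min 0
0 11 11 4 → min 0
11 11 4 11 → min 4  > 2 ✓
11 4 11 19 → min 4  > 2 ✓
4 11 19 5 → min 4  > 2 ✓
4 windows satisfy the condition.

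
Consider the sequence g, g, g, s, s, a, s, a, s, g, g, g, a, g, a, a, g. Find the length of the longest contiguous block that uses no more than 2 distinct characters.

[g] 1 distinct, len 1
[g, g] 1 distinct, len 2
[g, g, g] 1 distinct, len 3
[g, g, g, s] 2 distinct, len 4
[g, g, g, s, s] 2 distinct, len 5
[s, s, a] 2 distinct, len 3
[s, s, a, s] 2 distinct, len 4
[s, s, a, s, a] 2 distinct, len 5
[s, s, a, s, a, s] 2 distinct, len 6
[s, g] 2 distinct, len 2
[s, g, g] 2 distinct, len 3
[s, g, g, g] 2 distinct, len 4
[g, g, g, a] 2 distinct, len 4
[g, g, g, a, g] 2 distinct, len 5
[g, g, g, a, g, a] 2 distinct, len 6
[g, g, g, a, g, a, a] 2 distinct, len 7
[g, g, g, a, g, a, a, g] 2 distinct, len 8
Longest length with ≤2 distinct: 8.

8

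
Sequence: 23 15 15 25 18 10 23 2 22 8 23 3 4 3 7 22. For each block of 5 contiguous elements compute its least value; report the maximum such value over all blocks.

23 15 15 25 18 → min 15
15 15 25 18 10 → min 10
15 25 18 10 23 → min 10
25 18 10 23 2 → min 2
18 10 23 2 22 → min 2
10 23 2 22 8 → min 2
23 2 22 8 23 → min 2
2 22 8 23 3 → min 2
22 8 23 3 4 → min 3
8 23 3 4 3 → min 3
23 3 4 3 7 → min 3
3 4 3 7 22 → min 3
Maximum of these is 15.

15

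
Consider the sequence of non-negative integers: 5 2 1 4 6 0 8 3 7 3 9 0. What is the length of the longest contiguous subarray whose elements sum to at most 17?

5

→ 5: sum 5, len 1
→ 2: sum 7, len 2
→ 1: sum 8, len 3
→ 4: sum 12, len 4
→ 6 (dropped 5): sum 13, len 4
→ 0: sum 13, len 5
→ 8 (dropped 2, 1, 4): sum 14, len 3
→ 3: sum 17, len 4
→ 7 (dropped 6, 0, 8): sum 10, len 2
→ 3: sum 13, len 3
→ 9 (dropped 3, 7): sum 12, len 2
→ 0: sum 12, len 3
Longest length seen: 5.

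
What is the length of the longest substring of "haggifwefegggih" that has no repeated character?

add h: [h] len 1
add a: [h, a] len 2
add g: [h, a, g] len 3
add g (repeat g, move left end past it): [g] len 1
add i: [g, i] len 2
add f: [g, i, f] len 3
add w: [g, i, f, w] len 4
add e: [g, i, f, w, e] len 5
add f (repeat f, move left end past it): [w, e, f] len 3
add e (repeat e, move left end past it): [f, e] len 2
add g: [f, e, g] len 3
add g (repeat g, move left end past it): [g] len 1
add g (repeat g, move left end past it): [g] len 1
add i: [g, i] len 2
add h: [g, i, h] len 3
Longest all-distinct length: 5.

5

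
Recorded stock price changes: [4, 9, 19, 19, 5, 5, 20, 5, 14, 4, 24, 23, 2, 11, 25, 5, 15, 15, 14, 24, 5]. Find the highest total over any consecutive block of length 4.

68

[4, 9, 19, 19] → sum 51
[9, 19, 19, 5] → sum 52
[19, 19, 5, 5] → sum 48
[19, 5, 5, 20] → sum 49
[5, 5, 20, 5] → sum 35
[5, 20, 5, 14] → sum 44
[20, 5, 14, 4] → sum 43
[5, 14, 4, 24] → sum 47
[14, 4, 24, 23] → sum 65
[4, 24, 23, 2] → sum 53
[24, 23, 2, 11] → sum 60
[23, 2, 11, 25] → sum 61
[2, 11, 25, 5] → sum 43
[11, 25, 5, 15] → sum 56
[25, 5, 15, 15] → sum 60
[5, 15, 15, 14] → sum 49
[15, 15, 14, 24] → sum 68
[15, 14, 24, 5] → sum 58
Highest of these is 68.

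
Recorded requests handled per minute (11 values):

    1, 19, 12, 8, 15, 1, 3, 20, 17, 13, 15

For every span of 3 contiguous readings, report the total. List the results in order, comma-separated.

[1, 19, 12] → sum 32
[19, 12, 8] → sum 39
[12, 8, 15] → sum 35
[8, 15, 1] → sum 24
[15, 1, 3] → sum 19
[1, 3, 20] → sum 24
[3, 20, 17] → sum 40
[20, 17, 13] → sum 50
[17, 13, 15] → sum 45

32, 39, 35, 24, 19, 24, 40, 50, 45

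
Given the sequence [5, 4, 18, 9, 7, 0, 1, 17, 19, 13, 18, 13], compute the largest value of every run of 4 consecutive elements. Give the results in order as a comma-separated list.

18, 18, 18, 9, 17, 19, 19, 19, 19

[5, 4, 18, 9] → max 18
[4, 18, 9, 7] → max 18
[18, 9, 7, 0] → max 18
[9, 7, 0, 1] → max 9
[7, 0, 1, 17] → max 17
[0, 1, 17, 19] → max 19
[1, 17, 19, 13] → max 19
[17, 19, 13, 18] → max 19
[19, 13, 18, 13] → max 19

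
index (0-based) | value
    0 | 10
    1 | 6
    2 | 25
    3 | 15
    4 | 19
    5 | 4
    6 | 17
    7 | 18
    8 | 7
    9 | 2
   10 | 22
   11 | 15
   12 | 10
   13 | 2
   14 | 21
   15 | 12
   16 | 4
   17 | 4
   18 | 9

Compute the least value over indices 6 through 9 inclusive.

2

Elements at indices 6..9: 17, 18, 7, 2
min(17, 18, 7, 2) = 2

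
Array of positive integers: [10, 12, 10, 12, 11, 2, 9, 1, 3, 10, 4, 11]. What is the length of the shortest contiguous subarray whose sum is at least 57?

add 10: running sum 10 < 57
add 12: running sum 22 < 57
add 10: running sum 32 < 57
add 12: running sum 44 < 57
add 11: running sum 55 < 57
end 5: [10, 12, 10, 12, 11, 2] sum 57, len 6
end 6: [10, 12, 10, 12, 11, 2, 9] sum 66, len 7
end 7: [12, 10, 12, 11, 2, 9, 1] sum 57, len 7
end 8: [12, 10, 12, 11, 2, 9, 1, 3] sum 60, len 8
end 9: [10, 12, 11, 2, 9, 1, 3, 10] sum 58, len 8
end 10: [10, 12, 11, 2, 9, 1, 3, 10, 4] sum 62, len 9
end 11: [12, 11, 2, 9, 1, 3, 10, 4, 11] sum 63, len 9
Shortest qualifying length: 6.

6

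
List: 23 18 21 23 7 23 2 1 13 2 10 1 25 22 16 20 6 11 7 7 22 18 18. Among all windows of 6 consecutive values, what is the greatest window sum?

115

23 18 21 23 7 23 → sum 115
18 21 23 7 23 2 → sum 94
21 23 7 23 2 1 → sum 77
23 7 23 2 1 13 → sum 69
7 23 2 1 13 2 → sum 48
23 2 1 13 2 10 → sum 51
2 1 13 2 10 1 → sum 29
1 13 2 10 1 25 → sum 52
13 2 10 1 25 22 → sum 73
2 10 1 25 22 16 → sum 76
10 1 25 22 16 20 → sum 94
1 25 22 16 20 6 → sum 90
25 22 16 20 6 11 → sum 100
22 16 20 6 11 7 → sum 82
16 20 6 11 7 7 → sum 67
20 6 11 7 7 22 → sum 73
6 11 7 7 22 18 → sum 71
11 7 7 22 18 18 → sum 83
Greatest of these is 115.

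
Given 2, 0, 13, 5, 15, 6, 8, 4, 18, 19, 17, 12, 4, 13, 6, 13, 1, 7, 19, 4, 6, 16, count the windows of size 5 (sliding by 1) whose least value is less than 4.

(2, 0, 13, 5, 15) → min 0  < 4 ✓
(0, 13, 5, 15, 6) → min 0  < 4 ✓
(13, 5, 15, 6, 8) → min 5
(5, 15, 6, 8, 4) → min 4
(15, 6, 8, 4, 18) → min 4
(6, 8, 4, 18, 19) → min 4
(8, 4, 18, 19, 17) → min 4
(4, 18, 19, 17, 12) → min 4
(18, 19, 17, 12, 4) → min 4
(19, 17, 12, 4, 13) → min 4
(17, 12, 4, 13, 6) → min 4
(12, 4, 13, 6, 13) → min 4
(4, 13, 6, 13, 1) → min 1  < 4 ✓
(13, 6, 13, 1, 7) → min 1  < 4 ✓
(6, 13, 1, 7, 19) → min 1  < 4 ✓
(13, 1, 7, 19, 4) → min 1  < 4 ✓
(1, 7, 19, 4, 6) → min 1  < 4 ✓
(7, 19, 4, 6, 16) → min 4
7 windows satisfy the condition.

7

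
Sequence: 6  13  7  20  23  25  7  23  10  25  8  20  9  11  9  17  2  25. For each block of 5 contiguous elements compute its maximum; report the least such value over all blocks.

Window maxs for each of the 14 positions:
[6, 13, 7, 20, 23] → max 23
[13, 7, 20, 23, 25] → max 25
[7, 20, 23, 25, 7] → max 25
[20, 23, 25, 7, 23] → max 25
[23, 25, 7, 23, 10] → max 25
[25, 7, 23, 10, 25] → max 25
[7, 23, 10, 25, 8] → max 25
[23, 10, 25, 8, 20] → max 25
[10, 25, 8, 20, 9] → max 25
[25, 8, 20, 9, 11] → max 25
[8, 20, 9, 11, 9] → max 20
[20, 9, 11, 9, 17] → max 20
[9, 11, 9, 17, 2] → max 17
[11, 9, 17, 2, 25] → max 25
Least of these is 17.

17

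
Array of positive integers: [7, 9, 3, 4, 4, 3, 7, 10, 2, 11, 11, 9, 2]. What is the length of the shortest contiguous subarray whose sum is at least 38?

5

add 7: running sum 7 < 38
add 9: running sum 16 < 38
add 3: running sum 19 < 38
add 4: running sum 23 < 38
add 4: running sum 27 < 38
add 3: running sum 30 < 38
add 7: running sum 37 < 38
add 10: shortest ending here [9, 3, 4, 4, 3, 7, 10] sum 40, len 7
add 2: shortest ending here [9, 3, 4, 4, 3, 7, 10, 2] sum 42, len 8
add 11: shortest ending here [4, 4, 3, 7, 10, 2, 11] sum 41, len 7
add 11: shortest ending here [7, 10, 2, 11, 11] sum 41, len 5
add 9: shortest ending here [10, 2, 11, 11, 9] sum 43, len 5
add 2: shortest ending here [10, 2, 11, 11, 9, 2] sum 45, len 6
Shortest qualifying length: 5.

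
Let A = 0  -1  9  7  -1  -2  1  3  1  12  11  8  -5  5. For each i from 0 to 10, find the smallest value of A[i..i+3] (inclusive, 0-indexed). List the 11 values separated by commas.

Sliding a size-4 window across the 14 values:
[0, -1, 9, 7] → min -1
[-1, 9, 7, -1] → min -1
[9, 7, -1, -2] → min -2
[7, -1, -2, 1] → min -2
[-1, -2, 1, 3] → min -2
[-2, 1, 3, 1] → min -2
[1, 3, 1, 12] → min 1
[3, 1, 12, 11] → min 1
[1, 12, 11, 8] → min 1
[12, 11, 8, -5] → min -5
[11, 8, -5, 5] → min -5

-1, -1, -2, -2, -2, -2, 1, 1, 1, -5, -5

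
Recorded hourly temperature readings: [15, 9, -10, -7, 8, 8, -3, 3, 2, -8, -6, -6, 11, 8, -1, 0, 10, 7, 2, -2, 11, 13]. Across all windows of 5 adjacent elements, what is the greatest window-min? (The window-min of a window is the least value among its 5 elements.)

-1

[15, 9, -10, -7, 8] → min -10
[9, -10, -7, 8, 8] → min -10
[-10, -7, 8, 8, -3] → min -10
[-7, 8, 8, -3, 3] → min -7
[8, 8, -3, 3, 2] → min -3
[8, -3, 3, 2, -8] → min -8
[-3, 3, 2, -8, -6] → min -8
[3, 2, -8, -6, -6] → min -8
[2, -8, -6, -6, 11] → min -8
[-8, -6, -6, 11, 8] → min -8
[-6, -6, 11, 8, -1] → min -6
[-6, 11, 8, -1, 0] → min -6
[11, 8, -1, 0, 10] → min -1
[8, -1, 0, 10, 7] → min -1
[-1, 0, 10, 7, 2] → min -1
[0, 10, 7, 2, -2] → min -2
[10, 7, 2, -2, 11] → min -2
[7, 2, -2, 11, 13] → min -2
Greatest of these is -1.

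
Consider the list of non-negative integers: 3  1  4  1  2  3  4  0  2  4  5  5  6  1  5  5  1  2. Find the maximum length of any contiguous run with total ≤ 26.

10

add 3: [3] sum 3, len 1
add 1: [3, 1] sum 4, len 2
add 4: [3, 1, 4] sum 8, len 3
add 1: [3, 1, 4, 1] sum 9, len 4
add 2: [3, 1, 4, 1, 2] sum 11, len 5
add 3: [3, 1, 4, 1, 2, 3] sum 14, len 6
add 4: [3, 1, 4, 1, 2, 3, 4] sum 18, len 7
add 0: [3, 1, 4, 1, 2, 3, 4, 0] sum 18, len 8
add 2: [3, 1, 4, 1, 2, 3, 4, 0, 2] sum 20, len 9
add 4: [3, 1, 4, 1, 2, 3, 4, 0, 2, 4] sum 24, len 10
add 5: [1, 4, 1, 2, 3, 4, 0, 2, 4, 5] sum 26, len 10
add 5: [1, 2, 3, 4, 0, 2, 4, 5, 5] sum 26, len 9
add 6: [4, 0, 2, 4, 5, 5, 6] sum 26, len 7
add 1: [0, 2, 4, 5, 5, 6, 1] sum 23, len 7
add 5: [4, 5, 5, 6, 1, 5] sum 26, len 6
add 5: [5, 6, 1, 5, 5] sum 22, len 5
add 1: [5, 6, 1, 5, 5, 1] sum 23, len 6
add 2: [5, 6, 1, 5, 5, 1, 2] sum 25, len 7
Longest length seen: 10.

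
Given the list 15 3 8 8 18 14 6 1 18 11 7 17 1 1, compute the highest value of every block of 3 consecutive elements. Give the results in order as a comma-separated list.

[15, 3, 8] → max 15
[3, 8, 8] → max 8
[8, 8, 18] → max 18
[8, 18, 14] → max 18
[18, 14, 6] → max 18
[14, 6, 1] → max 14
[6, 1, 18] → max 18
[1, 18, 11] → max 18
[18, 11, 7] → max 18
[11, 7, 17] → max 17
[7, 17, 1] → max 17
[17, 1, 1] → max 17

15, 8, 18, 18, 18, 14, 18, 18, 18, 17, 17, 17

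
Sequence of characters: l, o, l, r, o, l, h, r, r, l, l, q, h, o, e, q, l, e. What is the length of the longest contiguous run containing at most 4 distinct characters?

Extend right; when distinct count exceeds 4, shrink from the left:
[l] 1 distinct, len 1
[l, o] 2 distinct, len 2
[l, o, l] 2 distinct, len 3
[l, o, l, r] 3 distinct, len 4
[l, o, l, r, o] 3 distinct, len 5
[l, o, l, r, o, l] 3 distinct, len 6
[l, o, l, r, o, l, h] 4 distinct, len 7
[l, o, l, r, o, l, h, r] 4 distinct, len 8
[l, o, l, r, o, l, h, r, r] 4 distinct, len 9
[l, o, l, r, o, l, h, r, r, l] 4 distinct, len 10
[l, o, l, r, o, l, h, r, r, l, l] 4 distinct, len 11
[l, h, r, r, l, l, q] 4 distinct, len 7
[l, h, r, r, l, l, q, h] 4 distinct, len 8
[l, l, q, h, o] 4 distinct, len 5
[q, h, o, e] 4 distinct, len 4
[q, h, o, e, q] 4 distinct, len 5
[o, e, q, l] 4 distinct, len 4
[o, e, q, l, e] 4 distinct, len 5
Longest length with ≤4 distinct: 11.

11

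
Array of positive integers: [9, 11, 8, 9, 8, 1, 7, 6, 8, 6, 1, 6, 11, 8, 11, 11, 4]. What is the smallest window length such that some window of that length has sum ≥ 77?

11

Extend right; whenever the sum reaches 77, record the length and shrink from the left:
add 9: running sum 9 < 77
add 11: running sum 20 < 77
add 8: running sum 28 < 77
add 9: running sum 37 < 77
add 8: running sum 45 < 77
add 1: running sum 46 < 77
add 7: running sum 53 < 77
add 6: running sum 59 < 77
add 8: running sum 67 < 77
add 6: running sum 73 < 77
add 1: running sum 74 < 77
end 11: [9, 11, 8, 9, 8, 1, 7, 6, 8, 6, 1, 6] sum 80, len 12
end 12: [11, 8, 9, 8, 1, 7, 6, 8, 6, 1, 6, 11] sum 82, len 12
end 13: [8, 9, 8, 1, 7, 6, 8, 6, 1, 6, 11, 8] sum 79, len 12
end 14: [9, 8, 1, 7, 6, 8, 6, 1, 6, 11, 8, 11] sum 82, len 12
end 15: [8, 1, 7, 6, 8, 6, 1, 6, 11, 8, 11, 11] sum 84, len 12
end 16: [7, 6, 8, 6, 1, 6, 11, 8, 11, 11, 4] sum 79, len 11
Shortest qualifying length: 11.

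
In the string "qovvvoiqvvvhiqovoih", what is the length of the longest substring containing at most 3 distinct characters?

6

add q: window [q] (1 distinct), len 1
add o: window [q, o] (2 distinct), len 2
add v: window [q, o, v] (3 distinct), len 3
add v: window [q, o, v, v] (3 distinct), len 4
add v: window [q, o, v, v, v] (3 distinct), len 5
add o: window [q, o, v, v, v, o] (3 distinct), len 6
add i: window [o, v, v, v, o, i] (3 distinct), len 6
add q: window [o, i, q] (3 distinct), len 3
add v: window [i, q, v] (3 distinct), len 3
add v: window [i, q, v, v] (3 distinct), len 4
add v: window [i, q, v, v, v] (3 distinct), len 5
add h: window [q, v, v, v, h] (3 distinct), len 5
add i: window [v, v, v, h, i] (3 distinct), len 5
add q: window [h, i, q] (3 distinct), len 3
add o: window [i, q, o] (3 distinct), len 3
add v: window [q, o, v] (3 distinct), len 3
add o: window [q, o, v, o] (3 distinct), len 4
add i: window [o, v, o, i] (3 distinct), len 4
add h: window [o, i, h] (3 distinct), len 3
Longest length with ≤3 distinct: 6.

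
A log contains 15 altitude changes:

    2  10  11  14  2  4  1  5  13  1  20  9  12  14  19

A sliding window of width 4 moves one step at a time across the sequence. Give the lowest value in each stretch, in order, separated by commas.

2, 2, 2, 1, 1, 1, 1, 1, 1, 1, 9, 9

[2, 10, 11, 14] → min 2
[10, 11, 14, 2] → min 2
[11, 14, 2, 4] → min 2
[14, 2, 4, 1] → min 1
[2, 4, 1, 5] → min 1
[4, 1, 5, 13] → min 1
[1, 5, 13, 1] → min 1
[5, 13, 1, 20] → min 1
[13, 1, 20, 9] → min 1
[1, 20, 9, 12] → min 1
[20, 9, 12, 14] → min 9
[9, 12, 14, 19] → min 9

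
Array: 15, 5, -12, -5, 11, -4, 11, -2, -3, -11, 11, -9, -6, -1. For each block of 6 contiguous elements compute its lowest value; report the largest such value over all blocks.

-5

(15, 5, -12, -5, 11, -4) → min -12
(5, -12, -5, 11, -4, 11) → min -12
(-12, -5, 11, -4, 11, -2) → min -12
(-5, 11, -4, 11, -2, -3) → min -5
(11, -4, 11, -2, -3, -11) → min -11
(-4, 11, -2, -3, -11, 11) → min -11
(11, -2, -3, -11, 11, -9) → min -11
(-2, -3, -11, 11, -9, -6) → min -11
(-3, -11, 11, -9, -6, -1) → min -11
Largest of these is -5.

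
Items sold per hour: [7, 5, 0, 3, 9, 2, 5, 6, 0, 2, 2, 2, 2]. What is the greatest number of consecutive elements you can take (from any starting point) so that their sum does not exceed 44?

Extend to the right; shrink from the left whenever the sum exceeds 44:
[7] sum 7 len 1
[7, 5] sum 12 len 2
[7, 5, 0] sum 12 len 3
[7, 5, 0, 3] sum 15 len 4
[7, 5, 0, 3, 9] sum 24 len 5
[7, 5, 0, 3, 9, 2] sum 26 len 6
[7, 5, 0, 3, 9, 2, 5] sum 31 len 7
[7, 5, 0, 3, 9, 2, 5, 6] sum 37 len 8
[7, 5, 0, 3, 9, 2, 5, 6, 0] sum 37 len 9
[7, 5, 0, 3, 9, 2, 5, 6, 0, 2] sum 39 len 10
[7, 5, 0, 3, 9, 2, 5, 6, 0, 2, 2] sum 41 len 11
[7, 5, 0, 3, 9, 2, 5, 6, 0, 2, 2, 2] sum 43 len 12
[5, 0, 3, 9, 2, 5, 6, 0, 2, 2, 2, 2] sum 38 len 12
Longest length seen: 12.

12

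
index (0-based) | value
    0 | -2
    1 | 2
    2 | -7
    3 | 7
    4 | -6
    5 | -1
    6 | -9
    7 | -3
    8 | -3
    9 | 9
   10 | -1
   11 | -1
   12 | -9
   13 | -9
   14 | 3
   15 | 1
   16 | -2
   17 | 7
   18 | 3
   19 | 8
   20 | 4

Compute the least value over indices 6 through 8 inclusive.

-9

Elements at indices 6..8: -9, -3, -3
min(-9, -3, -3) = -9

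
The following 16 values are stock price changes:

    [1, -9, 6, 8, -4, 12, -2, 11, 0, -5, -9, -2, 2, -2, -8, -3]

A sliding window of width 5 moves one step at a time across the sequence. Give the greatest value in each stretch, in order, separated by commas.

8, 12, 12, 12, 12, 12, 11, 11, 2, 2, 2, 2

(1, -9, 6, 8, -4) → max 8
(-9, 6, 8, -4, 12) → max 12
(6, 8, -4, 12, -2) → max 12
(8, -4, 12, -2, 11) → max 12
(-4, 12, -2, 11, 0) → max 12
(12, -2, 11, 0, -5) → max 12
(-2, 11, 0, -5, -9) → max 11
(11, 0, -5, -9, -2) → max 11
(0, -5, -9, -2, 2) → max 2
(-5, -9, -2, 2, -2) → max 2
(-9, -2, 2, -2, -8) → max 2
(-2, 2, -2, -8, -3) → max 2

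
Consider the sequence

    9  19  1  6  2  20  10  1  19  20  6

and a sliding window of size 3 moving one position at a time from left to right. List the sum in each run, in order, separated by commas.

Sliding a size-3 window across the 11 values:
9 19 1 → sum 29
19 1 6 → sum 26
1 6 2 → sum 9
6 2 20 → sum 28
2 20 10 → sum 32
20 10 1 → sum 31
10 1 19 → sum 30
1 19 20 → sum 40
19 20 6 → sum 45

29, 26, 9, 28, 32, 31, 30, 40, 45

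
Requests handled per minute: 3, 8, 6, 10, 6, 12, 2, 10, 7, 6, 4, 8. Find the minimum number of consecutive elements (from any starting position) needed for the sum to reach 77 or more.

11

Extend right; whenever the sum reaches 77, record the length and shrink from the left:
add 3: running sum 3 < 77
add 8: running sum 11 < 77
add 6: running sum 17 < 77
add 10: running sum 27 < 77
add 6: running sum 33 < 77
add 12: running sum 45 < 77
add 2: running sum 47 < 77
add 10: running sum 57 < 77
add 7: running sum 64 < 77
add 6: running sum 70 < 77
add 4: running sum 74 < 77
end 11: [8, 6, 10, 6, 12, 2, 10, 7, 6, 4, 8] sum 79, len 11
Shortest qualifying length: 11.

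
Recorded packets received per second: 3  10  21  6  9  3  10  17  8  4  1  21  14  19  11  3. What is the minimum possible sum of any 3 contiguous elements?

Window sums for each of the 14 positions:
[3, 10, 21] → sum 34
[10, 21, 6] → sum 37
[21, 6, 9] → sum 36
[6, 9, 3] → sum 18
[9, 3, 10] → sum 22
[3, 10, 17] → sum 30
[10, 17, 8] → sum 35
[17, 8, 4] → sum 29
[8, 4, 1] → sum 13
[4, 1, 21] → sum 26
[1, 21, 14] → sum 36
[21, 14, 19] → sum 54
[14, 19, 11] → sum 44
[19, 11, 3] → sum 33
Minimum of these is 13.

13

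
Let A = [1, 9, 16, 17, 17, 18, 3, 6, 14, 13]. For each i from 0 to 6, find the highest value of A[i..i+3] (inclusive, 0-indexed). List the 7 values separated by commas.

Sliding a size-4 window across the 10 values:
1 9 16 17 → max 17
9 16 17 17 → max 17
16 17 17 18 → max 18
17 17 18 3 → max 18
17 18 3 6 → max 18
18 3 6 14 → max 18
3 6 14 13 → max 14

17, 17, 18, 18, 18, 18, 14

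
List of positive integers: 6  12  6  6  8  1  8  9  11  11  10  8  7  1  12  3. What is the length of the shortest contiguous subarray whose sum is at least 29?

3

Extend right; whenever the sum reaches 29, record the length and shrink from the left:
add 6: running sum 6 < 29
add 12: running sum 18 < 29
add 6: running sum 24 < 29
end 3: [6, 12, 6, 6] sum 30, len 4
end 4: [12, 6, 6, 8] sum 32, len 4
end 5: [12, 6, 6, 8, 1] sum 33, len 5
end 6: [6, 6, 8, 1, 8] sum 29, len 5
end 7: [6, 8, 1, 8, 9] sum 32, len 5
end 8: [1, 8, 9, 11] sum 29, len 4
end 9: [9, 11, 11] sum 31, len 3
end 10: [11, 11, 10] sum 32, len 3
end 11: [11, 10, 8] sum 29, len 3
end 12: [11, 10, 8, 7] sum 36, len 4
end 13: [11, 10, 8, 7, 1] sum 37, len 5
end 14: [10, 8, 7, 1, 12] sum 38, len 5
end 15: [8, 7, 1, 12, 3] sum 31, len 5
Shortest qualifying length: 3.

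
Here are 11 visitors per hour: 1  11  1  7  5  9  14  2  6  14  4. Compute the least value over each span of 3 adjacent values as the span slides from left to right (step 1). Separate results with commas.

(1, 11, 1) → min 1
(11, 1, 7) → min 1
(1, 7, 5) → min 1
(7, 5, 9) → min 5
(5, 9, 14) → min 5
(9, 14, 2) → min 2
(14, 2, 6) → min 2
(2, 6, 14) → min 2
(6, 14, 4) → min 4

1, 1, 1, 5, 5, 2, 2, 2, 4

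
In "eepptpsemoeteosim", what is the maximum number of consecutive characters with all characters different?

[e] len 1
[e] len 1
[e, p] len 2
[p] len 1
[p, t] len 2
[t, p] len 2
[t, p, s] len 3
[t, p, s, e] len 4
[t, p, s, e, m] len 5
[t, p, s, e, m, o] len 6
[m, o, e] len 3
[m, o, e, t] len 4
[t, e] len 2
[t, e, o] len 3
[t, e, o, s] len 4
[t, e, o, s, i] len 5
[t, e, o, s, i, m] len 6
Longest all-distinct length: 6.

6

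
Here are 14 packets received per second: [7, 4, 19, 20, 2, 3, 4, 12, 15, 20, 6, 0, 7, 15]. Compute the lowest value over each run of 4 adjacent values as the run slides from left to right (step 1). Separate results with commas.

[7, 4, 19, 20] → min 4
[4, 19, 20, 2] → min 2
[19, 20, 2, 3] → min 2
[20, 2, 3, 4] → min 2
[2, 3, 4, 12] → min 2
[3, 4, 12, 15] → min 3
[4, 12, 15, 20] → min 4
[12, 15, 20, 6] → min 6
[15, 20, 6, 0] → min 0
[20, 6, 0, 7] → min 0
[6, 0, 7, 15] → min 0

4, 2, 2, 2, 2, 3, 4, 6, 0, 0, 0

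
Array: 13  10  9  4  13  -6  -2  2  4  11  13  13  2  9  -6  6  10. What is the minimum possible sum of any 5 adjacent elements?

9

[13, 10, 9, 4, 13] → sum 49
[10, 9, 4, 13, -6] → sum 30
[9, 4, 13, -6, -2] → sum 18
[4, 13, -6, -2, 2] → sum 11
[13, -6, -2, 2, 4] → sum 11
[-6, -2, 2, 4, 11] → sum 9
[-2, 2, 4, 11, 13] → sum 28
[2, 4, 11, 13, 13] → sum 43
[4, 11, 13, 13, 2] → sum 43
[11, 13, 13, 2, 9] → sum 48
[13, 13, 2, 9, -6] → sum 31
[13, 2, 9, -6, 6] → sum 24
[2, 9, -6, 6, 10] → sum 21
Minimum of these is 9.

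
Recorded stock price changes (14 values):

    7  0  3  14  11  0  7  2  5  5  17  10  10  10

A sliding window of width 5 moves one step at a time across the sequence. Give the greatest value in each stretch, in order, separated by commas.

Sliding a size-5 window across the 14 values:
[7, 0, 3, 14, 11] → max 14
[0, 3, 14, 11, 0] → max 14
[3, 14, 11, 0, 7] → max 14
[14, 11, 0, 7, 2] → max 14
[11, 0, 7, 2, 5] → max 11
[0, 7, 2, 5, 5] → max 7
[7, 2, 5, 5, 17] → max 17
[2, 5, 5, 17, 10] → max 17
[5, 5, 17, 10, 10] → max 17
[5, 17, 10, 10, 10] → max 17

14, 14, 14, 14, 11, 7, 17, 17, 17, 17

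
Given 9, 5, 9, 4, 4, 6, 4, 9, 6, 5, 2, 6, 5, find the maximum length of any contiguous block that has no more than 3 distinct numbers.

7

Extend right; when distinct count exceeds 3, shrink from the left:
[9] 1 distinct, len 1
[9, 5] 2 distinct, len 2
[9, 5, 9] 2 distinct, len 3
[9, 5, 9, 4] 3 distinct, len 4
[9, 5, 9, 4, 4] 3 distinct, len 5
[9, 4, 4, 6] 3 distinct, len 4
[9, 4, 4, 6, 4] 3 distinct, len 5
[9, 4, 4, 6, 4, 9] 3 distinct, len 6
[9, 4, 4, 6, 4, 9, 6] 3 distinct, len 7
[9, 6, 5] 3 distinct, len 3
[6, 5, 2] 3 distinct, len 3
[6, 5, 2, 6] 3 distinct, len 4
[6, 5, 2, 6, 5] 3 distinct, len 5
Longest length with ≤3 distinct: 7.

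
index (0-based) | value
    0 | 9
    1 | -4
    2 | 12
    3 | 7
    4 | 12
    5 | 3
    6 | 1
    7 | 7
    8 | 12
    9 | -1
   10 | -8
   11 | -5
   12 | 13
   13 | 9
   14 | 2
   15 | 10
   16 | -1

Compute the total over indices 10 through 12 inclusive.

0

Elements at indices 10..12: -8, -5, 13
sum(-8, -5, 13) = 0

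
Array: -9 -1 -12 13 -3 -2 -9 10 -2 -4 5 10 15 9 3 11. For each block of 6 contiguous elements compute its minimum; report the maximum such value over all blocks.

-9 -1 -12 13 -3 -2 → min -12
-1 -12 13 -3 -2 -9 → min -12
-12 13 -3 -2 -9 10 → min -12
13 -3 -2 -9 10 -2 → min -9
-3 -2 -9 10 -2 -4 → min -9
-2 -9 10 -2 -4 5 → min -9
-9 10 -2 -4 5 10 → min -9
10 -2 -4 5 10 15 → min -4
-2 -4 5 10 15 9 → min -4
-4 5 10 15 9 3 → min -4
5 10 15 9 3 11 → min 3
Maximum of these is 3.

3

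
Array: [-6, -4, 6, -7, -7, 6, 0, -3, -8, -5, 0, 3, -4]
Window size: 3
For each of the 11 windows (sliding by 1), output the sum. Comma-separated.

-4, -5, -8, -8, -1, 3, -11, -16, -13, -2, -1

[-6, -4, 6] → sum -4
[-4, 6, -7] → sum -5
[6, -7, -7] → sum -8
[-7, -7, 6] → sum -8
[-7, 6, 0] → sum -1
[6, 0, -3] → sum 3
[0, -3, -8] → sum -11
[-3, -8, -5] → sum -16
[-8, -5, 0] → sum -13
[-5, 0, 3] → sum -2
[0, 3, -4] → sum -1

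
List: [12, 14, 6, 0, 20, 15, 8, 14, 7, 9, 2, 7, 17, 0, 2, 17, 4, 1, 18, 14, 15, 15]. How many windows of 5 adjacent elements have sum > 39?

14

12 14 6 0 20 → sum 52  > 39 ✓
14 6 0 20 15 → sum 55  > 39 ✓
6 0 20 15 8 → sum 49  > 39 ✓
0 20 15 8 14 → sum 57  > 39 ✓
20 15 8 14 7 → sum 64  > 39 ✓
15 8 14 7 9 → sum 53  > 39 ✓
8 14 7 9 2 → sum 40  > 39 ✓
14 7 9 2 7 → sum 39
7 9 2 7 17 → sum 42  > 39 ✓
9 2 7 17 0 → sum 35
2 7 17 0 2 → sum 28
7 17 0 2 17 → sum 43  > 39 ✓
17 0 2 17 4 → sum 40  > 39 ✓
0 2 17 4 1 → sum 24
2 17 4 1 18 → sum 42  > 39 ✓
17 4 1 18 14 → sum 54  > 39 ✓
4 1 18 14 15 → sum 52  > 39 ✓
1 18 14 15 15 → sum 63  > 39 ✓
14 windows satisfy the condition.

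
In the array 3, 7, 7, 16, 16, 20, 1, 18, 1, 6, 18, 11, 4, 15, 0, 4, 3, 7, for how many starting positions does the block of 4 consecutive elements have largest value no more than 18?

11

(3, 7, 7, 16) → max 16  ≤ 18 ✓
(7, 7, 16, 16) → max 16  ≤ 18 ✓
(7, 16, 16, 20) → max 20
(16, 16, 20, 1) → max 20
(16, 20, 1, 18) → max 20
(20, 1, 18, 1) → max 20
(1, 18, 1, 6) → max 18  ≤ 18 ✓
(18, 1, 6, 18) → max 18  ≤ 18 ✓
(1, 6, 18, 11) → max 18  ≤ 18 ✓
(6, 18, 11, 4) → max 18  ≤ 18 ✓
(18, 11, 4, 15) → max 18  ≤ 18 ✓
(11, 4, 15, 0) → max 15  ≤ 18 ✓
(4, 15, 0, 4) → max 15  ≤ 18 ✓
(15, 0, 4, 3) → max 15  ≤ 18 ✓
(0, 4, 3, 7) → max 7  ≤ 18 ✓
11 windows satisfy the condition.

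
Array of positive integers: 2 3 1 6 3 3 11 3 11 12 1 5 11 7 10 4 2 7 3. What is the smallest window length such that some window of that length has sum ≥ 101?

18

Extend right; whenever the sum reaches 101, record the length and shrink from the left:
add 2: running sum 2 < 101
add 3: running sum 5 < 101
add 1: running sum 6 < 101
add 6: running sum 12 < 101
add 3: running sum 15 < 101
add 3: running sum 18 < 101
add 11: running sum 29 < 101
add 3: running sum 32 < 101
add 11: running sum 43 < 101
add 12: running sum 55 < 101
add 1: running sum 56 < 101
add 5: running sum 61 < 101
add 11: running sum 72 < 101
add 7: running sum 79 < 101
add 10: running sum 89 < 101
add 4: running sum 93 < 101
add 2: running sum 95 < 101
add 7: shortest ending here [2, 3, 1, 6, 3, 3, 11, 3, 11, 12, 1, 5, 11, 7, 10, 4, 2, 7] sum 102, len 18
add 3: shortest ending here [3, 1, 6, 3, 3, 11, 3, 11, 12, 1, 5, 11, 7, 10, 4, 2, 7, 3] sum 103, len 18
Shortest qualifying length: 18.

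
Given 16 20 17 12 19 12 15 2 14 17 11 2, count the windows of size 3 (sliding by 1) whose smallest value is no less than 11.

[16, 20, 17] → min 16  ≥ 11 ✓
[20, 17, 12] → min 12  ≥ 11 ✓
[17, 12, 19] → min 12  ≥ 11 ✓
[12, 19, 12] → min 12  ≥ 11 ✓
[19, 12, 15] → min 12  ≥ 11 ✓
[12, 15, 2] → min 2
[15, 2, 14] → min 2
[2, 14, 17] → min 2
[14, 17, 11] → min 11  ≥ 11 ✓
[17, 11, 2] → min 2
6 windows satisfy the condition.

6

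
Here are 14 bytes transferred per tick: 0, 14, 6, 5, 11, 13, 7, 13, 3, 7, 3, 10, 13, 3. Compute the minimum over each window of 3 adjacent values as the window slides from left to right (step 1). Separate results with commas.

Sliding a size-3 window across the 14 values:
(0, 14, 6) → min 0
(14, 6, 5) → min 5
(6, 5, 11) → min 5
(5, 11, 13) → min 5
(11, 13, 7) → min 7
(13, 7, 13) → min 7
(7, 13, 3) → min 3
(13, 3, 7) → min 3
(3, 7, 3) → min 3
(7, 3, 10) → min 3
(3, 10, 13) → min 3
(10, 13, 3) → min 3

0, 5, 5, 5, 7, 7, 3, 3, 3, 3, 3, 3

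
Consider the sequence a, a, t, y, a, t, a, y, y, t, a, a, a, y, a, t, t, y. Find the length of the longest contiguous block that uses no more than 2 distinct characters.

add a: window [a] (1 distinct), len 1
add a: window [a, a] (1 distinct), len 2
add t: window [a, a, t] (2 distinct), len 3
add y: window [t, y] (2 distinct), len 2
add a: window [y, a] (2 distinct), len 2
add t: window [a, t] (2 distinct), len 2
add a: window [a, t, a] (2 distinct), len 3
add y: window [a, y] (2 distinct), len 2
add y: window [a, y, y] (2 distinct), len 3
add t: window [y, y, t] (2 distinct), len 3
add a: window [t, a] (2 distinct), len 2
add a: window [t, a, a] (2 distinct), len 3
add a: window [t, a, a, a] (2 distinct), len 4
add y: window [a, a, a, y] (2 distinct), len 4
add a: window [a, a, a, y, a] (2 distinct), len 5
add t: window [a, t] (2 distinct), len 2
add t: window [a, t, t] (2 distinct), len 3
add y: window [t, t, y] (2 distinct), len 3
Longest length with ≤2 distinct: 5.

5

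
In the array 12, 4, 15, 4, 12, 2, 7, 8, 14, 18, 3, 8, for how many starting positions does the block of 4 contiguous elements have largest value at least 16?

3

(12, 4, 15, 4) → max 15
(4, 15, 4, 12) → max 15
(15, 4, 12, 2) → max 15
(4, 12, 2, 7) → max 12
(12, 2, 7, 8) → max 12
(2, 7, 8, 14) → max 14
(7, 8, 14, 18) → max 18  ≥ 16 ✓
(8, 14, 18, 3) → max 18  ≥ 16 ✓
(14, 18, 3, 8) → max 18  ≥ 16 ✓
3 windows satisfy the condition.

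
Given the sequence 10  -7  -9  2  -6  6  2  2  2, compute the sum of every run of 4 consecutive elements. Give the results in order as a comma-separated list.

[10, -7, -9, 2] → sum -4
[-7, -9, 2, -6] → sum -20
[-9, 2, -6, 6] → sum -7
[2, -6, 6, 2] → sum 4
[-6, 6, 2, 2] → sum 4
[6, 2, 2, 2] → sum 12

-4, -20, -7, 4, 4, 12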